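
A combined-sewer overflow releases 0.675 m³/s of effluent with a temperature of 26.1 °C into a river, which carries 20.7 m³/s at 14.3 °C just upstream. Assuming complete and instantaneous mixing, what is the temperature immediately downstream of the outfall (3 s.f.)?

14.7 °C

Flow-weighted mixing: C = (Q_r C_r + Q_w C_w)/(Q_r + Q_w)
= (20.7×14.3 + 0.675×26.1)/(20.7 + 0.675) = 313.6/21.38 = 14.67 °C.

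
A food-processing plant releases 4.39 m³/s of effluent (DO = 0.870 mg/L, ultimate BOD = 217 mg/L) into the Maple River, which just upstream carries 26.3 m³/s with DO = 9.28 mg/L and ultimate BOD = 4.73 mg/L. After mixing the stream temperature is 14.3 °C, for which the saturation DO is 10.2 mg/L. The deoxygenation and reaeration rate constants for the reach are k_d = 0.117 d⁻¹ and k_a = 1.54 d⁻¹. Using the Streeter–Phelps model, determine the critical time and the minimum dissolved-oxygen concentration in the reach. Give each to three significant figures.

Mixed DO = (26.3×9.28 + 4.39×0.870)/(26.3+4.39) = 247.9/30.69 = 8.077 mg/L.
Mixed L₀ = (26.3×4.73 + 4.39×217)/(30.69) = 1077/30.69 = 35.09 mg/L.
Initial deficit D₀ = C_s − DO₀ = 10.2 − 8.077 = 2.123 mg/L.
t_c = (1/1.423) ln[(1.54/0.117)(1 − 2.123×1.423/(0.117×35.09))] = 0.7027 × ln(3.478) = 0.8759 d.
D_c = (0.117/1.54) × 35.09 × e^(−0.117×0.8759) = 0.07597 × 35.09 × 0.9026 = 2.407 mg/L.
Minimum DO = 10.2 − 2.407 = 7.793 mg/L.

t_c ≈ 0.876 d; minimum DO ≈ 7.79 mg/L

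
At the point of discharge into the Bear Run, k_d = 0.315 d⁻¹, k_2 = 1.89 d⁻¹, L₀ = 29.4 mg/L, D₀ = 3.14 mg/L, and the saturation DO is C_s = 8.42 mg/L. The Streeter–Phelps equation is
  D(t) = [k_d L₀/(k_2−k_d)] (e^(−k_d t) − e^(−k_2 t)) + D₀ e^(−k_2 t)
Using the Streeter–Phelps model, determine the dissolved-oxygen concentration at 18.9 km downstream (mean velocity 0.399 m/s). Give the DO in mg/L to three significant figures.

DO ≈ 4.44 mg/L

Travel time t = x/v = 18.9 km / (0.399 m/s) = 18900 m / 0.399 m/s = 47370 s = 0.5482 d.
k_d L₀/(k_2−k_d) = 0.315×29.4/(1.89−0.315) = 9.261/1.575 = 5.880 mg/L.
e^(−k_d t) = e^(−0.315×0.5482) = 0.8414; e^(−k_2 t) = e^(−1.89×0.5482) = 0.3548.
D = 5.880 × (0.8414 − 0.3548) + 3.14 × 0.3548 = 2.861 + 1.114 = 3.975 mg/L.
DO = C_s − D = 8.42 − 3.975 = 4.445 mg/L.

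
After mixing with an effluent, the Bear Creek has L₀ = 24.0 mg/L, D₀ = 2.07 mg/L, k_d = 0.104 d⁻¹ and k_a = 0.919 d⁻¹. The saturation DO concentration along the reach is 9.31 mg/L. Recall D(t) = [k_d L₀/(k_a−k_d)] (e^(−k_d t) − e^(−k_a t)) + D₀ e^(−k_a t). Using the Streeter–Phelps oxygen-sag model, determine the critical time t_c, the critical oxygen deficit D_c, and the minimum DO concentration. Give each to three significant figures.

t_c ≈ 1.29 d; D_c ≈ 2.37 mg/L; min DO ≈ 6.94 mg/L

With k_a/k_d = 8.837 and 1 − D₀(k_a−k_d)/(k_d L₀) = 0.3241,
t_c = ln(8.837 × 0.3241) / (0.919 − 0.104) = ln(2.864) / 0.8150 = 1.052/0.8150 = 1.291 d.
L(t_c) = L₀ e^(−k_d t_c) = 24.0 × 0.8744 = 20.98 mg/L, and at the critical point k_a D_c = k_d L, so D_c = (0.104/0.919) × 20.98 = 2.375 mg/L.
Minimum DO = C_s − D_c = 9.31 − 2.375 = 6.935 mg/L.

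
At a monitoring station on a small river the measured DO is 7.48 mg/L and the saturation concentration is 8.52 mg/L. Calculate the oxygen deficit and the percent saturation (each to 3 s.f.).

D = C_s − C = 8.52 − 7.48 = 1.04 mg/L.
% saturation = 7.48/8.52 × 100 = 87.8 %.

D ≈ 1.04 mg/L; 87.8 % saturation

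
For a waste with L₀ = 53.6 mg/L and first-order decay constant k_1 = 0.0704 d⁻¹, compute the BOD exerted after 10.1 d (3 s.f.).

y_t = L₀(1 − e^(−k_1 t)) = 53.6 × (1 − e^(−0.0704×10.1))
= 53.6 × (1 − 0.4911) = 53.6 × 0.5089 = 27.28 mg/L.

y ≈ 27.3 mg/L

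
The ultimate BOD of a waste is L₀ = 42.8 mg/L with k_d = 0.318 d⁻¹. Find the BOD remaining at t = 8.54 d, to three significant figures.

L_t = L₀ e^(−k_d t) = 42.8 × e^(−0.318×8.54) = 42.8 × 0.06616 = 2.832 mg/L.

L ≈ 2.83 mg/L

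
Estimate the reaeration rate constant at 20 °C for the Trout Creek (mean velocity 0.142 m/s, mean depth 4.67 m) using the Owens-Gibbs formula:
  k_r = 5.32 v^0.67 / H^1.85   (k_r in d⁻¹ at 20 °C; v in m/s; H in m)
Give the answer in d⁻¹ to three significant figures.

k_r = 5.32 × 0.142^0.67 / 4.67^1.85 = 5.32 × 0.2704 / 17.31 = 0.08312 d⁻¹.

k_r ≈ 0.0831 d⁻¹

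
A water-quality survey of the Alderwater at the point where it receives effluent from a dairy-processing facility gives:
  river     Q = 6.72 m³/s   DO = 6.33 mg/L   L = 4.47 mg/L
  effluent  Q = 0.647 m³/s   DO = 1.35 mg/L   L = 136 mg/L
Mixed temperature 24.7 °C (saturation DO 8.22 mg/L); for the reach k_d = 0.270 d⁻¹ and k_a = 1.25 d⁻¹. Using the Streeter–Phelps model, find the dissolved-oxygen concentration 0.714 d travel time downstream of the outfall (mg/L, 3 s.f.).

DO ≈ 5.43 mg/L

Mixed DO = (6.72×6.33 + 0.647×1.35)/(6.72+0.647) = 43.41/7.367 = 5.893 mg/L.
Mixed L₀ = (6.72×4.47 + 0.647×136)/(7.367) = 118.0/7.367 = 16.02 mg/L.
Initial deficit D₀ = C_s − DO₀ = 8.22 − 5.893 = 2.327 mg/L.
D(0.714) = [0.270×16.02/(1.25−0.270)](e^(−0.270×0.714) − e^(−1.25×0.714)) + 2.327 e^(−1.25×0.714)
= 4.414 × (0.8247 − 0.4096) + 2.327 × 0.4096 = 2.785 mg/L.
DO = 8.22 − 2.785 = 5.435 mg/L.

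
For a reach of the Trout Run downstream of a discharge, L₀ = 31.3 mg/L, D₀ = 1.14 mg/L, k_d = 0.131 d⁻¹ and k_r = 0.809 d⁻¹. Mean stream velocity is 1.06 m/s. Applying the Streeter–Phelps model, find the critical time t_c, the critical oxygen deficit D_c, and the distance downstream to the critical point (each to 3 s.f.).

With k_r/k_d = 6.176 and 1 − D₀(k_r−k_d)/(k_d L₀) = 0.8115,
t_c = ln(6.176 × 0.8115) / (0.809 − 0.131) = ln(5.011) / 0.6780 = 1.612/0.6780 = 2.377 d.
L(t_c) = L₀ e^(−k_d t_c) = 31.3 × 0.7324 = 22.92 mg/L, and at the critical point k_r D_c = k_d L, so D_c = (0.131/0.809) × 22.92 = 3.712 mg/L.
x_c = v t_c = 1.06 m/s × 2.377 d × 86400 s/d = 217700 m ≈ 218 km.

t_c ≈ 2.38 d; D_c ≈ 3.71 mg/L; x_c ≈ 218 km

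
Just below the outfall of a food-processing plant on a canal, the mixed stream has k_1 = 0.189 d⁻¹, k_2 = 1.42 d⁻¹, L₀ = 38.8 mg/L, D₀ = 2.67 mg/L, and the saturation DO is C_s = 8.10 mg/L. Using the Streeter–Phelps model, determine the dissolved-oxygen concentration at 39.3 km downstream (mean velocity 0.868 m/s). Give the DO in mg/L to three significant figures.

DO ≈ 4.27 mg/L

Travel time t = x/v = 39.3 km / (0.868 m/s) = 39300 m / 0.868 m/s = 45280 s = 0.5240 d.
k_1 L₀/(k_2−k_1) = 0.189×38.8/(1.42−0.189) = 7.333/1.231 = 5.957 mg/L.
e^(−k_1 t) = e^(−0.189×0.5240) = 0.9057; e^(−k_2 t) = e^(−1.42×0.5240) = 0.4751.
D = 5.957 × (0.9057 − 0.4751) + 2.67 × 0.4751 = 2.565 + 1.269 = 3.834 mg/L.
DO = C_s − D = 8.10 − 3.834 = 4.266 mg/L.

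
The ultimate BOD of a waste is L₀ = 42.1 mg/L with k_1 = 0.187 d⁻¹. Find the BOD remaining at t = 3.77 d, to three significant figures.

L_t = L₀ e^(−k_1 t) = 42.1 × e^(−0.187×3.77) = 42.1 × 0.4941 = 20.80 mg/L.

L ≈ 20.8 mg/L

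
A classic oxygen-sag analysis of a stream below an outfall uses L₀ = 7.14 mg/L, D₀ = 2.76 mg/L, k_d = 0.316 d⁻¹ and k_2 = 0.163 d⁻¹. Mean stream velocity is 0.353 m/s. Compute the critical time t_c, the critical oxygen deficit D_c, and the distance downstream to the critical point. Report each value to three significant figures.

With k_2/k_d = 0.5158 and 1 − D₀(k_2−k_d)/(k_d L₀) = 1.187,
t_c = ln(0.5158 × 1.187) / (0.163 − 0.316) = ln(0.6124) / -0.1530 = -0.4904/-0.1530 = 3.205 d.
D_c = (k_d/k_2) L₀ e^(−k_d t_c) = (0.316/0.163) × 7.14 × e^(−0.316×3.205) = 1.939 × 7.14 × 0.3632 = 5.027 mg/L.
x_c = v t_c = 0.353 m/s × 3.205 d × 86400 s/d = 97760 m ≈ 97.8 km.

t_c ≈ 3.21 d; D_c ≈ 5.03 mg/L; x_c ≈ 97.8 km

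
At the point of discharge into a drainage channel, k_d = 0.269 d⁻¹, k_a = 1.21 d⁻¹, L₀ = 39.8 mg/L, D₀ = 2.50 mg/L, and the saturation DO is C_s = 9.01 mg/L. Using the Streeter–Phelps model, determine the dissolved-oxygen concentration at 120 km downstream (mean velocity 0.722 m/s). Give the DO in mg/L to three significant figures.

Travel time t = x/v = 120 km / (0.722 m/s) = 120000 m / 0.722 m/s = 166200 s = 1.924 d.
k_d L₀/(k_a−k_d) = 0.269×39.8/(1.21−0.269) = 10.71/0.9410 = 11.38 mg/L.
e^(−k_d t) = e^(−0.269×1.924) = 0.5960; e^(−k_a t) = e^(−1.21×1.924) = 0.09753.
D = 11.38 × (0.5960 − 0.09753) + 2.50 × 0.09753 = 5.672 + 0.2438 = 5.916 mg/L.
DO = C_s − D = 9.01 − 5.916 = 3.094 mg/L.

DO ≈ 3.09 mg/L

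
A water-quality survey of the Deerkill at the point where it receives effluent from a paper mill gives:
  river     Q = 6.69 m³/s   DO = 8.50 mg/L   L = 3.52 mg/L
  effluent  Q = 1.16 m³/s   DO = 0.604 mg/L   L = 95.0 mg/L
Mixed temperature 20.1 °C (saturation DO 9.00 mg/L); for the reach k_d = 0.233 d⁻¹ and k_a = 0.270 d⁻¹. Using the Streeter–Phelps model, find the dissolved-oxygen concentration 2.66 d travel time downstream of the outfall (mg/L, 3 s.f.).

DO ≈ 2.78 mg/L

Mixed DO = (6.69×8.50 + 1.16×0.604)/(6.69+1.16) = 57.57/7.850 = 7.333 mg/L.
Mixed L₀ = (6.69×3.52 + 1.16×95.0)/(7.850) = 133.7/7.850 = 17.04 mg/L.
Initial deficit D₀ = C_s − DO₀ = 9.00 − 7.333 = 1.667 mg/L.
D(2.66) = [0.233×17.04/(0.270−0.233)](e^(−0.233×2.66) − e^(−0.270×2.66)) + 1.667 e^(−0.270×2.66)
= 107.3 × (0.5381 − 0.4876) + 1.667 × 0.4876 = 6.224 mg/L.
DO = 9.00 − 6.224 = 2.776 mg/L.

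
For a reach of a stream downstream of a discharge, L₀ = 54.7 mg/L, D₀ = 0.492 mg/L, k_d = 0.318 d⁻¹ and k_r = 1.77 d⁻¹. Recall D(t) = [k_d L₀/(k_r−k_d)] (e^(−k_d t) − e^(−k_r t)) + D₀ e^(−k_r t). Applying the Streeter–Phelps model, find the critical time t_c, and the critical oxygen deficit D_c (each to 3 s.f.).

t_c ≈ 1.15 d; D_c ≈ 6.81 mg/L

At the critical point dD/dt = 0, so k_d L₀ e^(−k_d t) = k_r D. Substituting D(t) from the Streeter–Phelps equation and solving for t gives
t_c = ln[(k_r/k_d)(1 − D₀(k_r−k_d)/(k_d L₀))] / (k_r−k_d).
Here k_r−k_d = 1.452 d⁻¹ and 1 − D₀(k_r−k_d)/(k_d L₀) = 1 − 0.492×1.452/(0.318×54.7) = 0.9589, so
t_c = ln(5.566 × 0.9589) / 1.452 = 1.675 / 1.452 = 1.153 d.
L(t_c) = L₀ e^(−k_d t_c) = 54.7 × 0.6930 = 37.90 mg/L, and at the critical point k_r D_c = k_d L, so D_c = (0.318/1.77) × 37.90 = 6.810 mg/L.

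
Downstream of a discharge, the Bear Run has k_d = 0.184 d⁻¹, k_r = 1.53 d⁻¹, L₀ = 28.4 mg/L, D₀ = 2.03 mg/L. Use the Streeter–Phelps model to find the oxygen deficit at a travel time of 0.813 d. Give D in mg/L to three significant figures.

D ≈ 2.81 mg/L

k_d L₀/(k_r−k_d) = 0.184×28.4/(1.53−0.184) = 5.226/1.346 = 3.882 mg/L.
e^(−k_d t) = e^(−0.184×0.8130) = 0.8611; e^(−k_r t) = e^(−1.53×0.8130) = 0.2883.
D = 3.882 × (0.8611 − 0.2883) + 2.03 × 0.2883 = 2.224 + 0.5852 = 2.809 mg/L.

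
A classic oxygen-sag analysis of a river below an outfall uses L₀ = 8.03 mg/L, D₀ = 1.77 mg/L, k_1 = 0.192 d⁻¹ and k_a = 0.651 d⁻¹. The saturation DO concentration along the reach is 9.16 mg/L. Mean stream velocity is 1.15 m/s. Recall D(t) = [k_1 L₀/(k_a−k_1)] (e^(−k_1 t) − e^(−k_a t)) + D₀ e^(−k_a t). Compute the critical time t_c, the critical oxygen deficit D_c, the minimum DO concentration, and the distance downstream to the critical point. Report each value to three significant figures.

t_c = [1/(k_a−k_1)] ln[(k_a/k_1)(1 − D₀(k_a−k_1)/(k_1 L₀))]
= [1/(0.651−0.192)] ln[(0.651/0.192)(1 − 1.77×0.4590/(0.192×8.03))]
= (1/0.4590) ln[3.391 × 0.4731] = 2.179 × ln(1.604) = 2.179 × 0.4725 = 1.029 d.
L(t_c) = L₀ e^(−k_1 t_c) = 8.03 × 0.8207 = 6.590 mg/L, and at the critical point k_a D_c = k_1 L, so D_c = (0.192/0.651) × 6.590 = 1.944 mg/L.
Minimum DO = C_s − D_c = 9.16 − 1.944 = 7.216 mg/L.
x_c = v t_c = 1.15 m/s × 1.029 d × 86400 s/d = 102300 m ≈ 102 km.

t_c ≈ 1.03 d; D_c ≈ 1.94 mg/L; min DO ≈ 7.22 mg/L; x_c ≈ 102 km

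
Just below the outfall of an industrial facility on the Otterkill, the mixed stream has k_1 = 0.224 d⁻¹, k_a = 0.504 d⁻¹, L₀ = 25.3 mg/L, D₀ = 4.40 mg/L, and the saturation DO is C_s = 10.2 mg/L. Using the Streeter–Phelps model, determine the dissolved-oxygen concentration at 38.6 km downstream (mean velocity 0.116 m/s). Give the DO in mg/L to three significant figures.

Travel time t = x/v = 38.6 km / (0.116 m/s) = 38600 m / 0.116 m/s = 332800 s = 3.851 d.
k_1 L₀/(k_a−k_1) = 0.224×25.3/(0.504−0.224) = 5.667/0.2800 = 20.24 mg/L.
e^(−k_1 t) = e^(−0.224×3.851) = 0.4220; e^(−k_a t) = e^(−0.504×3.851) = 0.1435.
D = 20.24 × (0.4220 − 0.1435) + 4.40 × 0.1435 = 5.636 + 0.6316 = 6.268 mg/L.
DO = C_s − D = 10.2 − 6.268 = 3.932 mg/L.

DO ≈ 3.93 mg/L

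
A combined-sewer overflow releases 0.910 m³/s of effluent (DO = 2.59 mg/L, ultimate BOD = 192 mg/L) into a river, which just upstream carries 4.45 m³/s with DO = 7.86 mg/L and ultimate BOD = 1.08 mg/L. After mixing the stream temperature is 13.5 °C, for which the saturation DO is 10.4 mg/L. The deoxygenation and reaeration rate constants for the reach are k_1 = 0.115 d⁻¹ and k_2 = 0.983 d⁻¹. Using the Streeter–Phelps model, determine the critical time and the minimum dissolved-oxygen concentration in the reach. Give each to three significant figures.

t_c ≈ 0.759 d; minimum DO ≈ 6.81 mg/L

Mixed DO = (4.45×7.86 + 0.910×2.59)/(4.45+0.910) = 37.33/5.360 = 6.965 mg/L.
Mixed L₀ = (4.45×1.08 + 0.910×192)/(5.360) = 179.5/5.360 = 33.49 mg/L.
Initial deficit D₀ = C_s − DO₀ = 10.4 − 6.965 = 3.435 mg/L.
t_c = (1/0.8680) ln[(0.983/0.115)(1 − 3.435×0.8680/(0.115×33.49))] = 1.152 × ln(1.932) = 0.7585 d.
D_c = (0.115/0.983) × 33.49 × e^(−0.115×0.7585) = 0.1170 × 33.49 × 0.9165 = 3.591 mg/L.
Minimum DO = 10.4 − 3.591 = 6.809 mg/L.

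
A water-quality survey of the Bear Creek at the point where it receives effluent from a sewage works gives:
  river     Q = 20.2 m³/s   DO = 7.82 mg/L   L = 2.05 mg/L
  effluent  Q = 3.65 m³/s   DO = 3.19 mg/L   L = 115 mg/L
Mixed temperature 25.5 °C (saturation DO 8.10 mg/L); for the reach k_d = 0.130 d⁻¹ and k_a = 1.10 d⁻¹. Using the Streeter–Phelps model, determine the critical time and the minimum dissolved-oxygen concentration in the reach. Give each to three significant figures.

t_c ≈ 1.71 d; minimum DO ≈ 6.27 mg/L

Mixed DO = (20.2×7.82 + 3.65×3.19)/(20.2+3.65) = 169.6/23.85 = 7.111 mg/L.
Mixed L₀ = (20.2×2.05 + 3.65×115)/(23.85) = 461.2/23.85 = 19.34 mg/L.
Initial deficit D₀ = C_s − DO₀ = 8.10 − 7.111 = 0.9886 mg/L.
t_c = (1/0.9700) ln[(1.10/0.130)(1 − 0.9886×0.9700/(0.130×19.34))] = 1.031 × ln(5.234) = 1.706 d.
D_c = (0.130/1.10) × 19.34 × e^(−0.130×1.706) = 0.1182 × 19.34 × 0.8011 = 1.831 mg/L.
Minimum DO = 8.10 − 1.831 = 6.269 mg/L.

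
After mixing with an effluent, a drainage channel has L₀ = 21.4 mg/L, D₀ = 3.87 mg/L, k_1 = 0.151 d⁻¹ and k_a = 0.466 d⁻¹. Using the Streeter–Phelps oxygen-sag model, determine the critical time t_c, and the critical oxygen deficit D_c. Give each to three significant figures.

t_c ≈ 2.07 d; D_c ≈ 5.07 mg/L

t_c = [1/(k_a−k_1)] ln[(k_a/k_1)(1 − D₀(k_a−k_1)/(k_1 L₀))]
= [1/(0.466−0.151)] ln[(0.466/0.151)(1 − 3.87×0.3150/(0.151×21.4))]
= (1/0.3150) ln[3.086 × 0.6227] = 3.175 × ln(1.922) = 3.175 × 0.6533 = 2.074 d.
L(t_c) = L₀ e^(−k_1 t_c) = 21.4 × 0.7311 = 15.65 mg/L, and at the critical point k_a D_c = k_1 L, so D_c = (0.151/0.466) × 15.65 = 5.070 mg/L.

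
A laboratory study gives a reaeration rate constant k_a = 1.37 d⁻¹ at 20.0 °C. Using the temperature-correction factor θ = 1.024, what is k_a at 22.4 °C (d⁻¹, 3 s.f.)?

k_a(T₂) = k_a(T₁) · θ^(T₂−T₁) = 1.37 × 1.024^(22.4−20.0)
= 1.37 × 1.024^2.40 = 1.37 × 1.059 = 1.450 d⁻¹.

k_a ≈ 1.45 d⁻¹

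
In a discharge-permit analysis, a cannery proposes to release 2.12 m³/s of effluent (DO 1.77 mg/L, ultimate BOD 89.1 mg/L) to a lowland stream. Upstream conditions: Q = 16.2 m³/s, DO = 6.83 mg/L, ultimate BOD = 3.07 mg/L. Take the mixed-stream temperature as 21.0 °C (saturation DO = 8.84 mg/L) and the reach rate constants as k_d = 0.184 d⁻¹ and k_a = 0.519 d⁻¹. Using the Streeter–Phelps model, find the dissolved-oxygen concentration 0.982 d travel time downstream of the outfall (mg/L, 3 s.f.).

DO ≈ 5.61 mg/L

Mixed DO = (16.2×6.83 + 2.12×1.77)/(16.2+2.12) = 114.4/18.32 = 6.244 mg/L.
Mixed L₀ = (16.2×3.07 + 2.12×89.1)/(18.32) = 238.6/18.32 = 13.03 mg/L.
Initial deficit D₀ = C_s − DO₀ = 8.84 − 6.244 = 2.596 mg/L.
D(0.982) = [0.184×13.03/(0.519−0.184)](e^(−0.184×0.982) − e^(−0.519×0.982)) + 2.596 e^(−0.519×0.982)
= 7.154 × (0.8347 − 0.6007) + 2.596 × 0.6007 = 3.233 mg/L.
DO = 8.84 − 3.233 = 5.607 mg/L.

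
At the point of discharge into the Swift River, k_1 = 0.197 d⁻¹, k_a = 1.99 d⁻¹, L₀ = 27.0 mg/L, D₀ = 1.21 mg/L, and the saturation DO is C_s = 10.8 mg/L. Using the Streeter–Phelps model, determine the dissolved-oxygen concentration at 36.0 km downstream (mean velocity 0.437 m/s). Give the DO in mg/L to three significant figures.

Travel time t = x/v = 36.0 km / (0.437 m/s) = 36000 m / 0.437 m/s = 82380 s = 0.9535 d.
k_1 L₀/(k_a−k_1) = 0.197×27.0/(1.99−0.197) = 5.319/1.793 = 2.967 mg/L.
e^(−k_1 t) = e^(−0.197×0.9535) = 0.8288; e^(−k_a t) = e^(−1.99×0.9535) = 0.1500.
D = 2.967 × (0.8288 − 0.1500) + 1.21 × 0.1500 = 2.014 + 0.1814 = 2.195 mg/L.
DO = C_s − D = 10.8 − 2.195 = 8.605 mg/L.

DO ≈ 8.60 mg/L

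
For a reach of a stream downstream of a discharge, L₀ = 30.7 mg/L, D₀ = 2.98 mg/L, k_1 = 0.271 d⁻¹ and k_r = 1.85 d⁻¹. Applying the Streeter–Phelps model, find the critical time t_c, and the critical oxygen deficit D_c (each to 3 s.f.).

t_c ≈ 0.688 d; D_c ≈ 3.73 mg/L

With k_r/k_1 = 6.827 and 1 − D₀(k_r−k_1)/(k_1 L₀) = 0.4344,
t_c = ln(6.827 × 0.4344) / (1.85 − 0.271) = ln(2.966) / 1.579 = 1.087/1.579 = 0.6885 d.
L(t_c) = L₀ e^(−k_1 t_c) = 30.7 × 0.8298 = 25.47 mg/L, and at the critical point k_r D_c = k_1 L, so D_c = (0.271/1.85) × 25.47 = 3.732 mg/L.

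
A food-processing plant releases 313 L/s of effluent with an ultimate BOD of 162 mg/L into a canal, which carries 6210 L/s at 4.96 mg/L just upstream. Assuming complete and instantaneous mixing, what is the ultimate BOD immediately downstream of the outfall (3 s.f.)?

12.5 mg/L

Flow-weighted mixing: C = (Q_r C_r + Q_w C_w)/(Q_r + Q_w)
= (6210×4.96 + 313×162)/(6210 + 313) = 81510/6523 = 12.50 mg/L.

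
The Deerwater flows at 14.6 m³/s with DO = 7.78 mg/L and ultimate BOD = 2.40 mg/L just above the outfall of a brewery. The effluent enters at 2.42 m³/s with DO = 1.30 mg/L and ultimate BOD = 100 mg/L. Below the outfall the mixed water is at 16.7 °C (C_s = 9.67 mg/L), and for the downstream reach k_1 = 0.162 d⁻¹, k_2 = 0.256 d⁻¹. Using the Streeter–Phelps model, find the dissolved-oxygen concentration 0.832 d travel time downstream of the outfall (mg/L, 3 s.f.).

DO ≈ 5.55 mg/L

Mixed DO = (14.6×7.78 + 2.42×1.30)/(14.6+2.42) = 116.7/17.02 = 6.859 mg/L.
Mixed L₀ = (14.6×2.40 + 2.42×100)/(17.02) = 277.0/17.02 = 16.28 mg/L.
Initial deficit D₀ = C_s − DO₀ = 9.67 − 6.859 = 2.811 mg/L.
D(0.832) = [0.162×16.28/(0.256−0.162)](e^(−0.162×0.832) − e^(−0.256×0.832)) + 2.811 e^(−0.256×0.832)
= 28.05 × (0.8739 − 0.8082) + 2.811 × 0.8082 = 4.116 mg/L.
DO = 9.67 − 4.116 = 5.554 mg/L.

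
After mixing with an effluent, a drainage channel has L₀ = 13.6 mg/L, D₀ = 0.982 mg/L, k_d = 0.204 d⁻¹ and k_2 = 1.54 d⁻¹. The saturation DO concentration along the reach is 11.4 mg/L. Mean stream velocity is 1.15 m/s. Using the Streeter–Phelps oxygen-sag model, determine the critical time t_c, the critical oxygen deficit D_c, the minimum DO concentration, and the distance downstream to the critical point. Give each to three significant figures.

t_c ≈ 1.03 d; D_c ≈ 1.46 mg/L; min DO ≈ 9.94 mg/L; x_c ≈ 103 km

With k_2/k_d = 7.549 and 1 − D₀(k_2−k_d)/(k_d L₀) = 0.5271,
t_c = ln(7.549 × 0.5271) / (1.54 − 0.204) = ln(3.979) / 1.336 = 1.381/1.336 = 1.034 d.
D_c = (k_d/k_2) L₀ e^(−k_d t_c) = (0.204/1.54) × 13.6 × e^(−0.204×1.034) = 0.1325 × 13.6 × 0.8099 = 1.459 mg/L.
Minimum DO = C_s − D_c = 11.4 − 1.459 = 9.941 mg/L.
x_c = v t_c = 1.15 m/s × 1.034 d × 86400 s/d = 102700 m ≈ 103 km.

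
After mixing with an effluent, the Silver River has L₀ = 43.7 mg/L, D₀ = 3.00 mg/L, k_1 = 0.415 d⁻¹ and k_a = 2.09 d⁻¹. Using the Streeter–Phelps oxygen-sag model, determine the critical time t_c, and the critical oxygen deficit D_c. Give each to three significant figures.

t_c ≈ 0.771 d; D_c ≈ 6.30 mg/L

t_c = [1/(k_a−k_1)] ln[(k_a/k_1)(1 − D₀(k_a−k_1)/(k_1 L₀))]
= [1/(2.09−0.415)] ln[(2.09/0.415)(1 − 3.00×1.675/(0.415×43.7))]
= (1/1.675) ln[5.036 × 0.7229] = 0.5970 × ln(3.641) = 0.5970 × 1.292 = 0.7715 d.
D_c = (k_1/k_a) L₀ e^(−k_1 t_c) = (0.415/2.09) × 43.7 × e^(−0.415×0.7715) = 0.1986 × 43.7 × 0.7260 = 6.300 mg/L.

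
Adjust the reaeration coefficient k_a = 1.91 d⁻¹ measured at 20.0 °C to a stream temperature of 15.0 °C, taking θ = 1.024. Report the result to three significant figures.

k_a(T₂) = k_a(T₁) · θ^(T₂−T₁) = 1.91 × 1.024^(15.0−20.0)
= 1.91 × 1.024^-5.00 = 1.91 × 0.8882 = 1.696 d⁻¹.

k_a ≈ 1.70 d⁻¹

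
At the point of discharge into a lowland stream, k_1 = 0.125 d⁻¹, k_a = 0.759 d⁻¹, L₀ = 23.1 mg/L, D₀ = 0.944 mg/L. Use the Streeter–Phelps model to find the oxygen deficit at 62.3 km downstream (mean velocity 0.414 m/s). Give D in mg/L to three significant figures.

D ≈ 2.70 mg/L

Travel time t = x/v = 62.3 km / (0.414 m/s) = 62300 m / 0.414 m/s = 150500 s = 1.742 d.
k_1 L₀/(k_a−k_1) = 0.125×23.1/(0.759−0.125) = 2.888/0.6340 = 4.554 mg/L.
e^(−k_1 t) = e^(−0.125×1.742) = 0.8044; e^(−k_a t) = e^(−0.759×1.742) = 0.2666.
D = 4.554 × (0.8044 − 0.2666) + 0.944 × 0.2666 = 2.449 + 0.2517 = 2.701 mg/L.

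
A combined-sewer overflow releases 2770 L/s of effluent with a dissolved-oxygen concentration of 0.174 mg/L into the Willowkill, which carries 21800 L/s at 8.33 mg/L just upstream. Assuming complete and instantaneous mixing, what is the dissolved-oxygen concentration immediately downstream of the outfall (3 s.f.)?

Flow-weighted mixing: C = (Q_r C_r + Q_w C_w)/(Q_r + Q_w)
= (21800×8.33 + 2770×0.174)/(21800 + 2770) = 182100/24570 = 7.410 mg/L.

7.41 mg/L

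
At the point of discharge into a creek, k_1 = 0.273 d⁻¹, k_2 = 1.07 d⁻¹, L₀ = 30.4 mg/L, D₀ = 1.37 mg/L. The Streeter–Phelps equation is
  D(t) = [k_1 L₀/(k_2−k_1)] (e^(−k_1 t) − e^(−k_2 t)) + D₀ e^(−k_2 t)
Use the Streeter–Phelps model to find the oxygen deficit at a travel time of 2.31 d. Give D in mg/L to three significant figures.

k_1 L₀/(k_2−k_1) = 0.273×30.4/(1.07−0.273) = 8.299/0.7970 = 10.41 mg/L.
e^(−k_1 t) = e^(−0.273×2.310) = 0.5323; e^(−k_2 t) = e^(−1.07×2.310) = 0.08444.
D = 10.41 × (0.5323 − 0.08444) + 1.37 × 0.08444 = 4.663 + 0.1157 = 4.779 mg/L.

D ≈ 4.78 mg/L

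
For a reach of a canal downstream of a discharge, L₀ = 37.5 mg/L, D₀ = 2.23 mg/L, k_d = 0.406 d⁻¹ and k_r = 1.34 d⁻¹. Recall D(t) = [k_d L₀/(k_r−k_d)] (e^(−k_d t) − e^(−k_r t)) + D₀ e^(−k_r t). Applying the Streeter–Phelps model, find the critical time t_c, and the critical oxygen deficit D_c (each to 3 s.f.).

t_c ≈ 1.12 d; D_c ≈ 7.21 mg/L

At the critical point dD/dt = 0, so k_d L₀ e^(−k_d t) = k_r D. Substituting D(t) from the Streeter–Phelps equation and solving for t gives
t_c = ln[(k_r/k_d)(1 − D₀(k_r−k_d)/(k_d L₀))] / (k_r−k_d).
Here k_r−k_d = 0.9340 d⁻¹ and 1 − D₀(k_r−k_d)/(k_d L₀) = 1 − 2.23×0.9340/(0.406×37.5) = 0.8632, so
t_c = ln(3.300 × 0.8632) / 0.9340 = 1.047 / 0.9340 = 1.121 d.
D_c = (k_d/k_r) L₀ e^(−k_d t_c) = (0.406/1.34) × 37.5 × e^(−0.406×1.121) = 0.3030 × 37.5 × 0.6344 = 7.208 mg/L.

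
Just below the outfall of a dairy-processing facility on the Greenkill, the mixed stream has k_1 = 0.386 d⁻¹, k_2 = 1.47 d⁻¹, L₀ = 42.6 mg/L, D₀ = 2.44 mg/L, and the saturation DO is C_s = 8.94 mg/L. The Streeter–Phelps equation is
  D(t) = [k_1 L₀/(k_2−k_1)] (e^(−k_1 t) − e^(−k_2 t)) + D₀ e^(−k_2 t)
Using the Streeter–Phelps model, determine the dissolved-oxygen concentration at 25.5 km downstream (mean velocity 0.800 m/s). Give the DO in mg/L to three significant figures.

DO ≈ 3.18 mg/L

Travel time t = x/v = 25.5 km / (0.800 m/s) = 25500 m / 0.800 m/s = 31880 s = 0.3689 d.
k_1 L₀/(k_2−k_1) = 0.386×42.6/(1.47−0.386) = 16.44/1.084 = 15.17 mg/L.
e^(−k_1 t) = e^(−0.386×0.3689) = 0.8673; e^(−k_2 t) = e^(−1.47×0.3689) = 0.5814.
D = 15.17 × (0.8673 − 0.5814) + 2.44 × 0.5814 = 4.336 + 1.419 = 5.755 mg/L.
DO = C_s − D = 8.94 − 5.755 = 3.185 mg/L.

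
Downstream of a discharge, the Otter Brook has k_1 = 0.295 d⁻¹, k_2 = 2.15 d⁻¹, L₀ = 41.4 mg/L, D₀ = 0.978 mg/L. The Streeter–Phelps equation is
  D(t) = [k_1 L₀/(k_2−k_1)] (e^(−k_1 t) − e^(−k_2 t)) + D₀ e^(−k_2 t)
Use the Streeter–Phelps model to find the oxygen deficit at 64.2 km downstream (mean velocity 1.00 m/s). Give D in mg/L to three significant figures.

Travel time t = x/v = 64.2 km / (1.00 m/s) = 64200 m / 1.00 m/s = 64200 s = 0.7431 d.
k_1 L₀/(k_2−k_1) = 0.295×41.4/(2.15−0.295) = 12.21/1.855 = 6.584 mg/L.
e^(−k_1 t) = e^(−0.295×0.7431) = 0.8032; e^(−k_2 t) = e^(−2.15×0.7431) = 0.2024.
D = 6.584 × (0.8032 − 0.2024) + 0.978 × 0.2024 = 3.955 + 0.1979 = 4.153 mg/L.

D ≈ 4.15 mg/L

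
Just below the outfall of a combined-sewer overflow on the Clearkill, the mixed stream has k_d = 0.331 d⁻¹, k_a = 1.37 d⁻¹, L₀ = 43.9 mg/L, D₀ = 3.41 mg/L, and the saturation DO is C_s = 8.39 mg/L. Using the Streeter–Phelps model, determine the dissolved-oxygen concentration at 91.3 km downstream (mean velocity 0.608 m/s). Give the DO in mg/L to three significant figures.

Travel time t = x/v = 91.3 km / (0.608 m/s) = 91300 m / 0.608 m/s = 150200 s = 1.738 d.
k_d L₀/(k_a−k_d) = 0.331×43.9/(1.37−0.331) = 14.53/1.039 = 13.99 mg/L.
e^(−k_d t) = e^(−0.331×1.738) = 0.5625; e^(−k_a t) = e^(−1.37×1.738) = 0.09245.
D = 13.99 × (0.5625 − 0.09245) + 3.41 × 0.09245 = 6.574 + 0.3153 = 6.890 mg/L.
DO = C_s − D = 8.39 − 6.890 = 1.500 mg/L.

DO ≈ 1.50 mg/L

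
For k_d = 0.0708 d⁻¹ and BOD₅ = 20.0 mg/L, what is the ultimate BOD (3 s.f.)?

L₀ ≈ 67.1 mg/L

BOD₅ = L₀(1 − e^(−5k_d)) ⇒ L₀ = BOD₅ / (1 − e^(−5×0.0708))
= 20.0 / (1 − 0.7019) = 20.0 / 0.2981 = 67.09 mg/L.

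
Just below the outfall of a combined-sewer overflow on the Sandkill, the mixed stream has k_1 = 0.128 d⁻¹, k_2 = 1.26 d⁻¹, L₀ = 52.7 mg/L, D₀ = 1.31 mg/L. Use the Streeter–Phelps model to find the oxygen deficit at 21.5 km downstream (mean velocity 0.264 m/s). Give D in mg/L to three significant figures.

D ≈ 3.86 mg/L

Travel time t = x/v = 21.5 km / (0.264 m/s) = 21500 m / 0.264 m/s = 81440 s = 0.9426 d.
k_1 L₀/(k_2−k_1) = 0.128×52.7/(1.26−0.128) = 6.746/1.132 = 5.959 mg/L.
e^(−k_1 t) = e^(−0.128×0.9426) = 0.8863; e^(−k_2 t) = e^(−1.26×0.9426) = 0.3049.
D = 5.959 × (0.8863 − 0.3049) + 1.31 × 0.3049 = 3.465 + 0.3995 = 3.864 mg/L.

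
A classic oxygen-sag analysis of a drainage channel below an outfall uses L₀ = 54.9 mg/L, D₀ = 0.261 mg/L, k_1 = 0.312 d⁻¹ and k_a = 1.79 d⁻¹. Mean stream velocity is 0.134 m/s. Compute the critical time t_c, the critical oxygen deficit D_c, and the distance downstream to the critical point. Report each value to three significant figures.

t_c ≈ 1.17 d; D_c ≈ 6.65 mg/L; x_c ≈ 13.5 km

t_c = [1/(k_a−k_1)] ln[(k_a/k_1)(1 − D₀(k_a−k_1)/(k_1 L₀))]
= [1/(1.79−0.312)] ln[(1.79/0.312)(1 − 0.261×1.478/(0.312×54.9))]
= (1/1.478) ln[5.737 × 0.9775] = 0.6766 × ln(5.608) = 0.6766 × 1.724 = 1.167 d.
L(t_c) = L₀ e^(−k_1 t_c) = 54.9 × 0.6949 = 38.15 mg/L, and at the critical point k_a D_c = k_1 L, so D_c = (0.312/1.79) × 38.15 = 6.650 mg/L.
x_c = v t_c = 0.134 m/s × 1.167 d × 86400 s/d = 13510 m ≈ 13.5 km.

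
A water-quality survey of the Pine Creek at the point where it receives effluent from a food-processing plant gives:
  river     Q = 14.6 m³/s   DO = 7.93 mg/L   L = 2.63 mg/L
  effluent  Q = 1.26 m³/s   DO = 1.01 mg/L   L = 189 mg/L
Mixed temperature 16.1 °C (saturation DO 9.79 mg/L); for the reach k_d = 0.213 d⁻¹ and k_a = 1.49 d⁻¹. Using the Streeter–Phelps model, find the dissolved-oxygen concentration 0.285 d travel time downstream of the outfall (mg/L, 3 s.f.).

DO ≈ 7.38 mg/L

Mixed DO = (14.6×7.93 + 1.26×1.01)/(14.6+1.26) = 117.1/15.86 = 7.380 mg/L.
Mixed L₀ = (14.6×2.63 + 1.26×189)/(15.86) = 276.5/15.86 = 17.44 mg/L.
Initial deficit D₀ = C_s − DO₀ = 9.79 − 7.380 = 2.410 mg/L.
D(0.285) = [0.213×17.44/(1.49−0.213)](e^(−0.213×0.285) − e^(−1.49×0.285)) + 2.410 e^(−1.49×0.285)
= 2.908 × (0.9411 − 0.6540) + 2.410 × 0.6540 = 2.411 mg/L.
DO = 9.79 − 2.411 = 7.379 mg/L.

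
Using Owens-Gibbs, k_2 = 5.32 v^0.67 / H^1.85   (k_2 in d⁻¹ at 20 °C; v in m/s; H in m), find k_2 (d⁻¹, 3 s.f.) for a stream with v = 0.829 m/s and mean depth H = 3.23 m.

k_2 = 5.32 × 0.829^0.67 / 3.23^1.85 = 5.32 × 0.8819 / 8.750 = 0.5362 d⁻¹.

k_2 ≈ 0.536 d⁻¹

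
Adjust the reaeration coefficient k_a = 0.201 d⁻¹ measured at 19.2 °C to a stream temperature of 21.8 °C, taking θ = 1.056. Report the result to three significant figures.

k_a(T₂) = k_a(T₁) · θ^(T₂−T₁) = 0.201 × 1.056^(21.8−19.2)
= 0.201 × 1.056^2.60 = 0.201 × 1.152 = 0.2316 d⁻¹.

k_a ≈ 0.232 d⁻¹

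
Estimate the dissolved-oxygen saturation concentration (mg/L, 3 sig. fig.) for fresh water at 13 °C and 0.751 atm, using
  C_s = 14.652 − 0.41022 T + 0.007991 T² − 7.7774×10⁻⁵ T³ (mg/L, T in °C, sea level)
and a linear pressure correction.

C_s ≈ 7.88 mg/L

At sea level: C_s = 14.652 − 0.41022×13 + 0.007991×13² − 7.7774×10⁻⁵×13³ = 10.50 mg/L.
Pressure correction: C_s' = 10.50 × 0.751 = 7.885 mg/L.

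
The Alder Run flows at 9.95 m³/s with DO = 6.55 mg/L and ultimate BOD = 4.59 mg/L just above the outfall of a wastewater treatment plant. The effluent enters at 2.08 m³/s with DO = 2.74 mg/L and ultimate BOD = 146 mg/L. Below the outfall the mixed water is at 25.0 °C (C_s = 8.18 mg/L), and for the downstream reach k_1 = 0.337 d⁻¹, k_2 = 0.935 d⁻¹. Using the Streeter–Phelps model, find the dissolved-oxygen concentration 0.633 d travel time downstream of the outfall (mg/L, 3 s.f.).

Mixed DO = (9.95×6.55 + 2.08×2.74)/(9.95+2.08) = 70.87/12.03 = 5.891 mg/L.
Mixed L₀ = (9.95×4.59 + 2.08×146)/(12.03) = 349.4/12.03 = 29.04 mg/L.
Initial deficit D₀ = C_s − DO₀ = 8.18 − 5.891 = 2.289 mg/L.
D(0.633) = [0.337×29.04/(0.935−0.337)](e^(−0.337×0.633) − e^(−0.935×0.633)) + 2.289 e^(−0.935×0.633)
= 16.37 × (0.8079 − 0.5533) + 2.289 × 0.5533 = 5.433 mg/L.
DO = 8.18 − 5.433 = 2.747 mg/L.

DO ≈ 2.75 mg/L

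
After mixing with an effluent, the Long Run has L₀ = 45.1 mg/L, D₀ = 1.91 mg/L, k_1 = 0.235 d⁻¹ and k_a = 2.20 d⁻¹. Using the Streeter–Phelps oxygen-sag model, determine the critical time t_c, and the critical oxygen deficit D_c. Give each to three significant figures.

With k_a/k_1 = 9.362 and 1 − D₀(k_a−k_1)/(k_1 L₀) = 0.6459,
t_c = ln(9.362 × 0.6459) / (2.20 − 0.235) = ln(6.047) / 1.965 = 1.799/1.965 = 0.9158 d.
D_c = (k_1/k_a) L₀ e^(−k_1 t_c) = (0.235/2.20) × 45.1 × e^(−0.235×0.9158) = 0.1068 × 45.1 × 0.8064 = 3.885 mg/L.

t_c ≈ 0.916 d; D_c ≈ 3.88 mg/L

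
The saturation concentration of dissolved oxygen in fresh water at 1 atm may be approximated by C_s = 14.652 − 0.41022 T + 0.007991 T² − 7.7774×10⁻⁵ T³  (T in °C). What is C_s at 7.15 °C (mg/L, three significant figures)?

C_s ≈ 12.1 mg/L

C_s = 14.652 − 0.41022×7.15 + 0.007991×7.15² − 7.7774×10⁻⁵×7.15³ = 12.10 mg/L.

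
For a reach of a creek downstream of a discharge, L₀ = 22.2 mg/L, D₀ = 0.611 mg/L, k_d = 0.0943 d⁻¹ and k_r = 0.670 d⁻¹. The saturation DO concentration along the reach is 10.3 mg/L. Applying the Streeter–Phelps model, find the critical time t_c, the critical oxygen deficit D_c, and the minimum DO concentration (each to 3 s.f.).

t_c ≈ 3.09 d; D_c ≈ 2.34 mg/L; min DO ≈ 7.96 mg/L

t_c = [1/(k_r−k_d)] ln[(k_r/k_d)(1 − D₀(k_r−k_d)/(k_d L₀))]
= [1/(0.670−0.0943)] ln[(0.670/0.0943)(1 − 0.611×0.5757/(0.0943×22.2))]
= (1/0.5757) ln[7.105 × 0.8320] = 1.737 × ln(5.911) = 1.737 × 1.777 = 3.086 d.
D_c = (k_d/k_r) L₀ e^(−k_d t_c) = (0.0943/0.670) × 22.2 × e^(−0.0943×3.086) = 0.1407 × 22.2 × 0.7475 = 2.336 mg/L.
Minimum DO = C_s − D_c = 10.3 − 2.336 = 7.964 mg/L.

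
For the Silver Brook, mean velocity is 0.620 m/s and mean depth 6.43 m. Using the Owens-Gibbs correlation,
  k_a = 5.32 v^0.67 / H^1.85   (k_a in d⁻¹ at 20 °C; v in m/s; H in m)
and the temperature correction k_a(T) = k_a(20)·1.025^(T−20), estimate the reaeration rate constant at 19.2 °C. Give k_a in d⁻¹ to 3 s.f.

k_a(20) = 5.32 × 0.620^0.67 / 6.43^1.85 = 5.32 × 0.7259 / 31.27 = 0.1235 d⁻¹.
k_a(19.2) = 0.1235 × 1.025^(19.2−20) = 0.1235 × 0.9804 = 0.1211 d⁻¹.

k_a ≈ 0.121 d⁻¹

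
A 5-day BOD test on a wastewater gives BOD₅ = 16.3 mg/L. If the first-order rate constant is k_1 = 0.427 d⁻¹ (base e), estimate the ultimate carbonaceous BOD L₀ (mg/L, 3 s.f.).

BOD₅ = L₀(1 − e^(−5k_1)) ⇒ L₀ = BOD₅ / (1 − e^(−5×0.427))
= 16.3 / (1 − 0.1182) = 16.3 / 0.8818 = 18.49 mg/L.

L₀ ≈ 18.5 mg/L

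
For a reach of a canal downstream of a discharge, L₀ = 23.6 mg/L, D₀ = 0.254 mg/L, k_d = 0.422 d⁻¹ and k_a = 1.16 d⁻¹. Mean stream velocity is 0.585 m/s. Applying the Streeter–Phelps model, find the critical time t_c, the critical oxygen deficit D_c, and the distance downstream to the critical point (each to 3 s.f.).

t_c = [1/(k_a−k_d)] ln[(k_a/k_d)(1 − D₀(k_a−k_d)/(k_d L₀))]
= [1/(1.16−0.422)] ln[(1.16/0.422)(1 − 0.254×0.7380/(0.422×23.6))]
= (1/0.7380) ln[2.749 × 0.9812] = 1.355 × ln(2.697) = 1.355 × 0.9922 = 1.344 d.
L(t_c) = L₀ e^(−k_d t_c) = 23.6 × 0.5670 = 13.38 mg/L, and at the critical point k_a D_c = k_d L, so D_c = (0.422/1.16) × 13.38 = 4.868 mg/L.
x_c = v t_c = 0.585 m/s × 1.344 d × 86400 s/d = 67950 m ≈ 68.0 km.

t_c ≈ 1.34 d; D_c ≈ 4.87 mg/L; x_c ≈ 68.0 km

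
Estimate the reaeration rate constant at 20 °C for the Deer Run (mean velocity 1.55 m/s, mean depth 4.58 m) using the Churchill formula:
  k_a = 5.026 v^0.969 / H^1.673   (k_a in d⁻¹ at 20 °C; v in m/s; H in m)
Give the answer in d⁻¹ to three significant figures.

k_a ≈ 0.603 d⁻¹

k_a = 5.026 × 1.55^0.969 / 4.58^1.673 = 5.026 × 1.529 / 12.75 = 0.6026 d⁻¹.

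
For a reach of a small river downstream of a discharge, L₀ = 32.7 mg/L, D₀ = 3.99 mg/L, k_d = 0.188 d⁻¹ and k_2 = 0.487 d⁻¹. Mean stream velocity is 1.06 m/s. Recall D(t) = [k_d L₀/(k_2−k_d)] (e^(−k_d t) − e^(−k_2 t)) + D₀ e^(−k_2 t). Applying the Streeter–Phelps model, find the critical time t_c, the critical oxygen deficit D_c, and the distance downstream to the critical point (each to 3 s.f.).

With k_2/k_d = 2.590 and 1 − D₀(k_2−k_d)/(k_d L₀) = 0.8059,
t_c = ln(2.590 × 0.8059) / (0.487 − 0.188) = ln(2.088) / 0.2990 = 0.7361/0.2990 = 2.462 d.
D_c = (k_d/k_2) L₀ e^(−k_d t_c) = (0.188/0.487) × 32.7 × e^(−0.188×2.462) = 0.3860 × 32.7 × 0.6295 = 7.947 mg/L.
x_c = v t_c = 1.06 m/s × 2.462 d × 86400 s/d = 225500 m ≈ 225 km.

t_c ≈ 2.46 d; D_c ≈ 7.95 mg/L; x_c ≈ 225 km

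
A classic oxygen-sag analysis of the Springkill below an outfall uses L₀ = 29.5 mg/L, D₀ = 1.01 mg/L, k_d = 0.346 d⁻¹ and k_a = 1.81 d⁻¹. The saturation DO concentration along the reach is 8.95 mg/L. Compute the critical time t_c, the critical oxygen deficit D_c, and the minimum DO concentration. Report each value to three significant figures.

t_c ≈ 1.02 d; D_c ≈ 3.96 mg/L; min DO ≈ 4.99 mg/L

t_c = [1/(k_a−k_d)] ln[(k_a/k_d)(1 − D₀(k_a−k_d)/(k_d L₀))]
= [1/(1.81−0.346)] ln[(1.81/0.346)(1 − 1.01×1.464/(0.346×29.5))]
= (1/1.464) ln[5.231 × 0.8551] = 0.6831 × ln(4.473) = 0.6831 × 1.498 = 1.023 d.
L(t_c) = L₀ e^(−k_d t_c) = 29.5 × 0.7018 = 20.70 mg/L, and at the critical point k_a D_c = k_d L, so D_c = (0.346/1.81) × 20.70 = 3.958 mg/L.
Minimum DO = C_s − D_c = 8.95 − 3.958 = 4.992 mg/L.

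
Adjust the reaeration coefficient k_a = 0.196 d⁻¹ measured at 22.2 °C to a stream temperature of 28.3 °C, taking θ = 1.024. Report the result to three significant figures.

k_a ≈ 0.227 d⁻¹

k_a(T₂) = k_a(T₁) · θ^(T₂−T₁) = 0.196 × 1.024^(28.3−22.2)
= 0.196 × 1.024^6.10 = 0.196 × 1.156 = 0.2265 d⁻¹.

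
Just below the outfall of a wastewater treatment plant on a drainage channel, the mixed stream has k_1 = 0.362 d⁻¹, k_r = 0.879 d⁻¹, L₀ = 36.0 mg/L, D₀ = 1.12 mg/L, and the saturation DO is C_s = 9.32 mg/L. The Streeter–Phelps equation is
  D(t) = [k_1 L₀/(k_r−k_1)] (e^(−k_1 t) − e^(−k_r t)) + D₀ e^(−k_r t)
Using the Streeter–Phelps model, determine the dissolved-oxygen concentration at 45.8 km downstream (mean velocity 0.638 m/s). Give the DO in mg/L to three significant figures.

DO ≈ 2.26 mg/L

Travel time t = x/v = 45.8 km / (0.638 m/s) = 45800 m / 0.638 m/s = 71790 s = 0.8309 d.
k_1 L₀/(k_r−k_1) = 0.362×36.0/(0.879−0.362) = 13.03/0.5170 = 25.21 mg/L.
e^(−k_1 t) = e^(−0.362×0.8309) = 0.7402; e^(−k_r t) = e^(−0.879×0.8309) = 0.4817.
D = 25.21 × (0.7402 − 0.4817) + 1.12 × 0.4817 = 6.516 + 0.5396 = 7.055 mg/L.
DO = C_s − D = 9.32 − 7.055 = 2.265 mg/L.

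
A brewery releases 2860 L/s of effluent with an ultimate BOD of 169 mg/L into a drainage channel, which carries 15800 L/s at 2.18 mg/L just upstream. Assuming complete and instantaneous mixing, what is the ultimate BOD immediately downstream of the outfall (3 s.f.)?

27.7 mg/L

Flow-weighted mixing: C = (Q_r C_r + Q_w C_w)/(Q_r + Q_w)
= (15800×2.18 + 2860×169)/(15800 + 2860) = 517800/18660 = 27.75 mg/L.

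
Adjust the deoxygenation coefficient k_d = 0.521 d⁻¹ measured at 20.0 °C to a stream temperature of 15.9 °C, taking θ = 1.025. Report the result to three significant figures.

k_d ≈ 0.471 d⁻¹

k_d(T₂) = k_d(T₁) · θ^(T₂−T₁) = 0.521 × 1.025^(15.9−20.0)
= 0.521 × 1.025^-4.10 = 0.521 × 0.9037 = 0.4708 d⁻¹.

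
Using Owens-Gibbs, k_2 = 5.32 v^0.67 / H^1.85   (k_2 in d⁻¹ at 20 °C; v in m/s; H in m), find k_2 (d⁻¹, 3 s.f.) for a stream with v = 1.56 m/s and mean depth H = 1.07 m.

k_2 = 5.32 × 1.56^0.67 / 1.07^1.85 = 5.32 × 1.347 / 1.133 = 6.323 d⁻¹.

k_2 ≈ 6.32 d⁻¹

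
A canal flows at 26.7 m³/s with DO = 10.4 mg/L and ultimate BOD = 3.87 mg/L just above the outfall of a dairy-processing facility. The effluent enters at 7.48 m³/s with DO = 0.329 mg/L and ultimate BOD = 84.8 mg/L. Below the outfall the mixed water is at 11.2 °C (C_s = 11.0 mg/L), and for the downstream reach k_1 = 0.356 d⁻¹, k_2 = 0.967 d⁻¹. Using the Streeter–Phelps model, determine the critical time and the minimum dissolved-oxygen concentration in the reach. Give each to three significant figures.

t_c ≈ 1.22 d; minimum DO ≈ 5.86 mg/L

Mixed DO = (26.7×10.4 + 7.48×0.329)/(26.7+7.48) = 280.1/34.18 = 8.196 mg/L.
Mixed L₀ = (26.7×3.87 + 7.48×84.8)/(34.18) = 737.6/34.18 = 21.58 mg/L.
Initial deficit D₀ = C_s − DO₀ = 11.0 − 8.196 = 2.804 mg/L.
t_c = (1/0.6110) ln[(0.967/0.356)(1 − 2.804×0.6110/(0.356×21.58))] = 1.637 × ln(2.111) = 1.223 d.
D_c = (0.356/0.967) × 21.58 × e^(−0.356×1.223) = 0.3681 × 21.58 × 0.6471 = 5.141 mg/L.
Minimum DO = 11.0 − 5.141 = 5.859 mg/L.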